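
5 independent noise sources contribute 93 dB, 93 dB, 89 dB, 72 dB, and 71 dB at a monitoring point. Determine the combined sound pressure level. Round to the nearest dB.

97 dB

Incoherent sources combine by intensity addition: L_total = 10·log₁₀(Σ 10^(L_i/10)).
Σ 10^(L/10) = 10^(93/10) + 10^(93/10) + 10^(89/10) + 10^(72/10) + 10^(71/10) = 4.813e+09.
L_total = 10·log₁₀(4.813e+09) = 96.82 dB.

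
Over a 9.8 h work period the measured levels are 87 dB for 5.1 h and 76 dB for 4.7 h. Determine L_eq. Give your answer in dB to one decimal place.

The energy average is taken in the linear domain: L_eq = 10·log₁₀[(Σ tᵢ·10^(Lᵢ/10))/T], T = 9.8 h.
Σ tᵢ·10^(Lᵢ/10) = 5.1·10^(87/10) + 4.7·10^(76/10) = 2.743e+09.
L_eq = 10·log₁₀(2.743e+09/9.8) = 84.47 dB.

84.5 dB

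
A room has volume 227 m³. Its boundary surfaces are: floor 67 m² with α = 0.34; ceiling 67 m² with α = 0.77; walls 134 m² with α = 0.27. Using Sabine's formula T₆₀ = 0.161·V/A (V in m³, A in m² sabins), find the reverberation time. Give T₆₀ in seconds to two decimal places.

Summing Sᵢαᵢ: 67·0.34 + 67·0.77 + 134·0.27 = 110.55 m².
T₆₀ = 0.161·V/A = 0.161·227/110.55 = 0.331 s.

0.33 s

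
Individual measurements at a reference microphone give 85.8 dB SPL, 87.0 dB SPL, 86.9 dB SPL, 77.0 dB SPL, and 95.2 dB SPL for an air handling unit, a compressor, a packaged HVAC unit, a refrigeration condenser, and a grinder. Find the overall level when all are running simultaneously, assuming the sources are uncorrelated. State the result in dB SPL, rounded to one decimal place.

96.8 dB SPL

Incoherent sources combine by intensity addition: L_total = 10·log₁₀(Σ 10^(L_i/10)).
Σ 10^(L/10) = 10^(85.8/10) + 10^(87.0/10) + 10^(86.9/10) + 10^(77.0/10) + 10^(95.2/10) = 4.733e+09.
L_total = 10·log₁₀(4.733e+09) = 96.75 dB SPL.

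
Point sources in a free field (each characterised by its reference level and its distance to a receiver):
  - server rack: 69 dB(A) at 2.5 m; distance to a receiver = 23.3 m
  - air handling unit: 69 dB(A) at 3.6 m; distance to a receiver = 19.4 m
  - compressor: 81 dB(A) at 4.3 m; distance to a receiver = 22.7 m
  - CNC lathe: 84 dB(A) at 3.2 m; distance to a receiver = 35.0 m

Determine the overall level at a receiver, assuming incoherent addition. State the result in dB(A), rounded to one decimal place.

Propagate each source to the receiver with L = L_ref − 20·log₁₀(r/r_ref), then add intensities.
server rack: 69 − 20·log₁₀(23.3/2.5) = 69 − 19.39 = 49.61 dB(A).
air handling unit: 69 − 20·log₁₀(19.4/3.6) = 69 − 14.63 = 54.37 dB(A).
compressor: 81 − 20·log₁₀(22.7/4.3) = 81 − 14.45 = 66.55 dB(A).
CNC lathe: 84 − 20·log₁₀(35.0/3.2) = 84 − 20.78 = 63.22 dB(A).
Σ 10^(L/10) = 6.982e+06 → L_total = 10·log₁₀(6.982e+06) = 68.44 dB(A).

68.4 dB(A)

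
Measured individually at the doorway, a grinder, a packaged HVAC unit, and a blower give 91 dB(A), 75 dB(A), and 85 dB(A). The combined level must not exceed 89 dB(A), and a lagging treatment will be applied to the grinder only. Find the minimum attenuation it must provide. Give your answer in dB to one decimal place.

4.5 dB

Everything except the grinder sums to 10^(75/10) + 10^(85/10) = 3.479e+08 in linear terms, 85.41 dB(A).
To meet 89 dB(A) overall, the treated grinder may contribute at most 10^(89/10) − 3.479e+08 = 4.465e+08, i.e. 86.50 dB(A).
Required insertion loss = 91 − 86.50 = 4.50 dB.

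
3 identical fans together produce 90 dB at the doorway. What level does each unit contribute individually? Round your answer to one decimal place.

For N identical incoherent sources L_total = L₁ + 10·log₁₀ N, so L₁ = 90 − 10·log₁₀(3) = 90 − 4.771.

85.2 dB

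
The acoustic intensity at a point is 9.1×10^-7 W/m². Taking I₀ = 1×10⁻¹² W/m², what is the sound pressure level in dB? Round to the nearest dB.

L = 10·log₁₀(I/I₀) = 10·log₁₀(9.1×10^-7/10⁻¹²) = 10·log₁₀(9.1×10^5).
L = 10·(0.9590 + 5) = 59.59 dB.

60 dB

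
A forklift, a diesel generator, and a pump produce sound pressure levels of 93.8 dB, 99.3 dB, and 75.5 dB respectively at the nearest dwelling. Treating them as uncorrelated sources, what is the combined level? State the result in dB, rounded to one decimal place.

For uncorrelated sources the intensities add, so convert each level to linear form, sum, and take 10·log₁₀ of the total.
Σ 10^(L/10) = 10^(93.8/10) + 10^(99.3/10) + 10^(75.5/10) = 1.095e+10.
L_total = 10·log₁₀(1.095e+10) = 100.39 dB.

100.4 dB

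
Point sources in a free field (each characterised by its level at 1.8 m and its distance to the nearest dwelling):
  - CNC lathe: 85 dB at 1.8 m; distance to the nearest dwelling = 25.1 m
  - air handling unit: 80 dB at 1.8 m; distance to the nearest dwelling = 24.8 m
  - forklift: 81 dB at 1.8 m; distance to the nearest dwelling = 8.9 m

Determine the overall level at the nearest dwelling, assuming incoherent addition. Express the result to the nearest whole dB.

Apply inverse-square spreading to bring every level to the receiver, then sum 10^(L/10).
CNC lathe: 85 − 20·log₁₀(25.1/1.8) = 85 − 22.89 = 62.11 dB.
air handling unit: 80 − 20·log₁₀(24.8/1.8) = 80 − 22.78 = 57.22 dB.
forklift: 81 − 20·log₁₀(8.9/1.8) = 81 − 13.88 = 67.12 dB.
Σ 10^(L/10) = 7.303e+06 → L_total = 10·log₁₀(7.303e+06) = 68.63 dB.

69 dB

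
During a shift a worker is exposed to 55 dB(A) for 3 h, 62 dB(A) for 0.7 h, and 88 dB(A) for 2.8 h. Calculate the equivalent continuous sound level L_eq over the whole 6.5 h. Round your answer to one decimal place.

84.3 dB(A)

L_eq = 10·log₁₀[(1/T)·Σ tᵢ·10^(Lᵢ/10)] with T = 6.5 h.
Σ tᵢ·10^(Lᵢ/10) = 3·10^(55/10) + 0.7·10^(62/10) + 2.8·10^(88/10) = 1.769e+09.
L_eq = 10·log₁₀(1.769e+09/6.5) = 84.35 dB(A).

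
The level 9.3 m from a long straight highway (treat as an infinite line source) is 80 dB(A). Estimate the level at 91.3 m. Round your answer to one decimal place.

For a line source, L₂ = L₁ − 10·log₁₀(r₂/r₁).
L₂ = 80 − 10·log₁₀(91.3/9.3) = 80 − 9.920 = 70.08 dB(A).

70.1 dB(A)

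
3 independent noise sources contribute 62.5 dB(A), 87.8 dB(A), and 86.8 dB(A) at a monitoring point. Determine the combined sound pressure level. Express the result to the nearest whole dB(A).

Incoherent sources combine by intensity addition: L_total = 10·log₁₀(Σ 10^(L_i/10)).
Σ 10^(L/10) = 10^(62.5/10) + 10^(87.8/10) + 10^(86.8/10) = 1.083e+09.
L_total = 10·log₁₀(1.083e+09) = 90.35 dB(A).

90 dB(A)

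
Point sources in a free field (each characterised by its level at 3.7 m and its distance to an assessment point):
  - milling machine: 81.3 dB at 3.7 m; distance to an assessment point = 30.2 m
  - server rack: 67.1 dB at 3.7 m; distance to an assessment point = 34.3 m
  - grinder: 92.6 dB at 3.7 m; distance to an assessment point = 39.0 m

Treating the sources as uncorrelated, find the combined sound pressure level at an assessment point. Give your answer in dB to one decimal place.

First find each source's level at the receiver (point-source: −20·log₁₀(r/r_ref)), then combine on an intensity basis.
milling machine: 81.3 − 20·log₁₀(30.2/3.7) = 81.3 − 18.24 = 63.06 dB.
server rack: 67.1 − 20·log₁₀(34.3/3.7) = 67.1 − 19.34 = 47.76 dB.
grinder: 92.6 − 20·log₁₀(39.0/3.7) = 92.6 − 20.46 = 72.14 dB.
Σ 10^(L/10) = 1.846e+07 → L_total = 10·log₁₀(1.846e+07) = 72.66 dB.

72.7 dB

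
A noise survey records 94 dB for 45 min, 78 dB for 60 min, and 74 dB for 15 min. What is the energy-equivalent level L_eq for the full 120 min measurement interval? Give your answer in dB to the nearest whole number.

90 dB

The energy average is taken in the linear domain: L_eq = 10·log₁₀[(Σ tᵢ·10^(Lᵢ/10))/T], T = 120 min.
Σ tᵢ·10^(Lᵢ/10) = 45·10^(94/10) + 60·10^(78/10) + 15·10^(74/10) = 1.172e+11.
L_eq = 10·log₁₀(1.172e+11/120) = 89.90 dB.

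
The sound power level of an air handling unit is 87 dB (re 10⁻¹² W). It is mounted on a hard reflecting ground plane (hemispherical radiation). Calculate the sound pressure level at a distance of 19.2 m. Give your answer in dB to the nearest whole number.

The power spreads over a hemisphere of area 2π·r², so L_p = L_w − 10·log₁₀(2π·r²).
2π·r² = 2316 m², 10·log₁₀ of that is 33.648 dB.
L_p = 87 − 33.648 = 53.35 dB.

53 dB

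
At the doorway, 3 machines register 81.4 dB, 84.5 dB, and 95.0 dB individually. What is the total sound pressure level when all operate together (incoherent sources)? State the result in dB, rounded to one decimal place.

Incoherent sources combine by intensity addition: L_total = 10·log₁₀(Σ 10^(L_i/10)).
Σ 10^(L/10) = 10^(81.4/10) + 10^(84.5/10) + 10^(95.0/10) = 3.582e+09.
L_total = 10·log₁₀(3.582e+09) = 95.54 dB.

95.5 dB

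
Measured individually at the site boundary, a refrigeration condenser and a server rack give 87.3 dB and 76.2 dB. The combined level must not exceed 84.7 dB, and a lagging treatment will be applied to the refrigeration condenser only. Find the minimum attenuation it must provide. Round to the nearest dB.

3 dB

Everything except the refrigeration condenser sums to 10^(76.2/10) = 4.169e+07 in linear terms, 76.20 dB.
To meet 84.7 dB overall, the treated refrigeration condenser may contribute at most 10^(84.7/10) − 4.169e+07 = 2.534e+08, i.e. 84.04 dB.
So the refrigeration condenser must be reduced from 87.3 to 84.04 dB: IL = 3.26 dB.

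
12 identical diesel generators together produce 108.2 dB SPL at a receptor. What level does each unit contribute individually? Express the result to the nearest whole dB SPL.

97 dB SPL

12 equal contributions raise the level by 10·log₁₀ 12 = 10.792 dB, so each unit alone gives 108.2 − 10.792.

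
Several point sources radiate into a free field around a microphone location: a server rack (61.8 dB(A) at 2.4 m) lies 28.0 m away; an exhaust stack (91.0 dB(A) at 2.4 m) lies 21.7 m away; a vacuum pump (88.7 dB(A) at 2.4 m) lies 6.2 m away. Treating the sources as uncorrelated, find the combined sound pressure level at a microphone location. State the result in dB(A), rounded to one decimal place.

Apply inverse-square spreading to bring every level to the receiver, then sum 10^(L/10).
server rack: 61.8 − 20·log₁₀(28.0/2.4) = 61.8 − 21.34 = 40.46 dB(A).
exhaust stack: 91.0 − 20·log₁₀(21.7/2.4) = 91.0 − 19.12 = 71.88 dB(A).
vacuum pump: 88.7 − 20·log₁₀(6.2/2.4) = 88.7 − 8.24 = 80.46 dB(A).
Σ 10^(L/10) = 1.265e+08 → L_total = 10·log₁₀(1.265e+08) = 81.02 dB(A).

81.0 dB(A)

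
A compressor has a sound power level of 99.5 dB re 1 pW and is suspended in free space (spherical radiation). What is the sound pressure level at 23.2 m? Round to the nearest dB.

61 dB

L_p = L_w − 10·log₁₀(4π·r²) with r = 23.2 m.
4π·r² = 6764 m², 10·log₁₀ of that is 38.302 dB.
L_p = 99.5 − 38.302 = 61.20 dB.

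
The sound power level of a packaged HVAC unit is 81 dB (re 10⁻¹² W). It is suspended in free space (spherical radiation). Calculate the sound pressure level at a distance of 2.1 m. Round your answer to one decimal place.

63.6 dB

The power spreads over a sphere of area 4π·r², so L_p = L_w − 10·log₁₀(4π·r²).
4π·r² = 55.42 m², 10·log₁₀ of that is 17.436 dB.
L_p = 81 − 17.436 = 63.56 dB.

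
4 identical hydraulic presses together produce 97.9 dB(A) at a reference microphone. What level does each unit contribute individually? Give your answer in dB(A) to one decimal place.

91.9 dB(A)

For N identical incoherent sources L_total = L₁ + 10·log₁₀ N, so L₁ = 97.9 − 10·log₁₀(4) = 97.9 − 6.021.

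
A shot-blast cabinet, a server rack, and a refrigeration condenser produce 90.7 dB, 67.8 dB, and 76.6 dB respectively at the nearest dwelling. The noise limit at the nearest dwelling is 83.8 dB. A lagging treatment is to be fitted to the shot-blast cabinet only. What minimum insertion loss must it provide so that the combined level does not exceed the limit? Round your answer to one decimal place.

8.0 dB

Fixed contribution from the other sources: Σ 10^(L/10) = 10^(67.8/10) + 10^(76.6/10) = 5.173e+07 (77.14 dB).
To meet 83.8 dB overall, the treated shot-blast cabinet may contribute at most 10^(83.8/10) − 5.173e+07 = 1.881e+08, i.e. 82.75 dB.
Required insertion loss = 90.7 − 82.75 = 7.95 dB.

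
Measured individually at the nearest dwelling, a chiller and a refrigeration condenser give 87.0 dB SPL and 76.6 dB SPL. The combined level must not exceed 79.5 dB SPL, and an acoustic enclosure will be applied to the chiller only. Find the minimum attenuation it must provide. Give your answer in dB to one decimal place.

The untreated sources together contribute 10^(76.6/10) = 4.571e+07, i.e. 76.60 dB SPL.
The limit corresponds to 10^(79.5/10) = 8.913e+07; subtracting the fixed part leaves 4.342e+07 for the chiller, i.e. 76.38 dB SPL.
So the chiller must be reduced from 87.0 to 76.38 dB SPL: IL = 10.62 dB.

10.6 dB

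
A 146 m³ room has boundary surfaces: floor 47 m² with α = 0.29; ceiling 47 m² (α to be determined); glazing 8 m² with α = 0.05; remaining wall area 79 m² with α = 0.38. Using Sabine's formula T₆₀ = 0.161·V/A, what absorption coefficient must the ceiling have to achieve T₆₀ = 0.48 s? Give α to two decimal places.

0.10

A = 0.161·V/T₆₀ = 0.161·146/0.48 = 48.97 m² sabins.
Absorption from the other surfaces = 47·0.29 + 8·0.05 + 79·0.38 = 44.05 m², so the ceiling must supply 4.92 m² over 47 m².
α = 4.92/47 = 0.105.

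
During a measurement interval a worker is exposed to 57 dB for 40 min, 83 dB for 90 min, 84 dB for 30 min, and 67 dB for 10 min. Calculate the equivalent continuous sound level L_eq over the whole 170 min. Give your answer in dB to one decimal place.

L_eq = 10·log₁₀[(1/T)·Σ tᵢ·10^(Lᵢ/10)] with T = 170 min.
Σ tᵢ·10^(Lᵢ/10) = 40·10^(57/10) + 90·10^(83/10) + 30·10^(84/10) + 10·10^(67/10) = 2.556e+10.
L_eq = 10·log₁₀(2.556e+10/170) = 81.77 dB.

81.8 dB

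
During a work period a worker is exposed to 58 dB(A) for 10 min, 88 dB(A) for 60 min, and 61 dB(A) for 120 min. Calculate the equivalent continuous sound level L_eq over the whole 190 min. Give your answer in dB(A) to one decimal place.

83.0 dB(A)

The energy average is taken in the linear domain: L_eq = 10·log₁₀[(Σ tᵢ·10^(Lᵢ/10))/T], T = 190 min.
Σ tᵢ·10^(Lᵢ/10) = 10·10^(58/10) + 60·10^(88/10) + 120·10^(61/10) = 3.801e+10.
L_eq = 10·log₁₀(3.801e+10/190) = 83.01 dB(A).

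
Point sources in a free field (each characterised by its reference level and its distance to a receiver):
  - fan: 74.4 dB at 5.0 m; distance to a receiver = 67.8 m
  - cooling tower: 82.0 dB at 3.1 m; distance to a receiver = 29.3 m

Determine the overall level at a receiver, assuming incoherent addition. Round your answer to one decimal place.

62.8 dB

Apply inverse-square spreading to bring every level to the receiver, then sum 10^(L/10).
fan: 74.4 − 20·log₁₀(67.8/5.0) = 74.4 − 22.65 = 51.75 dB.
cooling tower: 82.0 − 20·log₁₀(29.3/3.1) = 82.0 − 19.51 = 62.49 dB.
Σ 10^(L/10) = 1.924e+06 → L_total = 10·log₁₀(1.924e+06) = 62.84 dB.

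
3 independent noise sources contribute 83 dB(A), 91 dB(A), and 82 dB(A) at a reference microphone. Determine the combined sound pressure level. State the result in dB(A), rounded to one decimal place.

92.1 dB(A)

Incoherent sources combine by intensity addition: L_total = 10·log₁₀(Σ 10^(L_i/10)).
Σ 10^(L/10) = 10^(83/10) + 10^(91/10) + 10^(82/10) = 1.617e+09.
L_total = 10·log₁₀(1.617e+09) = 92.09 dB(A).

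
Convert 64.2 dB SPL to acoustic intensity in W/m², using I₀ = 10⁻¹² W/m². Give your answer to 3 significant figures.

2.63e-06 W/m²

I/I₀ = 10^(64.2/10) = 2.63e+06, so I = 2.63e+06 × 10⁻¹² W/m².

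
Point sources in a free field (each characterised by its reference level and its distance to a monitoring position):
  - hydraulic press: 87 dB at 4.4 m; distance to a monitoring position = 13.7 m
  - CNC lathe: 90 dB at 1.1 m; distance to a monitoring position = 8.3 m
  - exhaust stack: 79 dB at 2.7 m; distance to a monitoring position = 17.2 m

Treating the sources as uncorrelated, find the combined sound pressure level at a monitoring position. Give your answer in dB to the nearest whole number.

Propagate each source to the receiver with L = L_ref − 20·log₁₀(r/r_ref), then add intensities.
hydraulic press: 87 − 20·log₁₀(13.7/4.4) = 87 − 9.87 = 77.13 dB.
CNC lathe: 90 − 20·log₁₀(8.3/1.1) = 90 − 17.55 = 72.45 dB.
exhaust stack: 79 − 20·log₁₀(17.2/2.7) = 79 − 16.08 = 62.92 dB.
Σ 10^(L/10) = 7.122e+07 → L_total = 10·log₁₀(7.122e+07) = 78.53 dB.

79 dB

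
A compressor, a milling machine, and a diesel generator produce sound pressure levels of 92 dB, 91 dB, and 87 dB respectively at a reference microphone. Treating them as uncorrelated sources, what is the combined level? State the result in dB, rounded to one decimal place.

For uncorrelated sources the intensities add, so convert each level to linear form, sum, and take 10·log₁₀ of the total.
Σ 10^(L/10) = 10^(92/10) + 10^(91/10) + 10^(87/10) = 3.345e+09.
L_total = 10·log₁₀(3.345e+09) = 95.24 dB.

95.2 dB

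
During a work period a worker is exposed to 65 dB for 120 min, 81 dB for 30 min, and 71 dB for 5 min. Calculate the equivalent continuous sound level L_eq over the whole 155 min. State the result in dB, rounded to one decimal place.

L_eq = 10·log₁₀[(1/T)·Σ tᵢ·10^(Lᵢ/10)] with T = 155 min.
Σ tᵢ·10^(Lᵢ/10) = 120·10^(65/10) + 30·10^(81/10) + 5·10^(71/10) = 4.219e+09.
L_eq = 10·log₁₀(4.219e+09/155) = 74.35 dB.

74.3 dB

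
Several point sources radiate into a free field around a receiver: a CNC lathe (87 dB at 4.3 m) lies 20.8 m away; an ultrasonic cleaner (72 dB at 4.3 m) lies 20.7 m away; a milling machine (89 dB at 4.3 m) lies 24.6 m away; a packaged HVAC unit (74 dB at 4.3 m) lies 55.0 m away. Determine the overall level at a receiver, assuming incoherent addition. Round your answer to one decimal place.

76.7 dB

Apply inverse-square spreading to bring every level to the receiver, then sum 10^(L/10).
CNC lathe: 87 − 20·log₁₀(20.8/4.3) = 87 − 13.69 = 73.31 dB.
ultrasonic cleaner: 72 − 20·log₁₀(20.7/4.3) = 72 − 13.65 = 58.35 dB.
milling machine: 89 − 20·log₁₀(24.6/4.3) = 89 − 15.15 = 73.85 dB.
packaged HVAC unit: 74 − 20·log₁₀(55.0/4.3) = 74 − 22.14 = 51.86 dB.
Σ 10^(L/10) = 4.653e+07 → L_total = 10·log₁₀(4.653e+07) = 76.68 dB.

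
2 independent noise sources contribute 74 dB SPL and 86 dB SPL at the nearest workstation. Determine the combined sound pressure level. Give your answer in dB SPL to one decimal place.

Incoherent sources combine by intensity addition: L_total = 10·log₁₀(Σ 10^(L_i/10)).
Σ 10^(L/10) = 10^(74/10) + 10^(86/10) = 4.232e+08.
L_total = 10·log₁₀(4.232e+08) = 86.27 dB SPL.

86.3 dB SPL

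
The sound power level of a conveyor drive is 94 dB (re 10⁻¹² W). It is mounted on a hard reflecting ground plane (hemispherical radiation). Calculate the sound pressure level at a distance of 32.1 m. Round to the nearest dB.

56 dB

Free-field hemispherical radiation: L_p = L_w − 10·log₁₀(2π·r²), r = 32.1 m.
2π·r² = 6474 m², 10·log₁₀ of that is 38.112 dB.
L_p = 94 − 38.112 = 55.89 dB.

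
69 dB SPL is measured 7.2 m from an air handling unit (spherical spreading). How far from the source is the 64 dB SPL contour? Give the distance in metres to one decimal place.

12.8 m

The 5.0 dB drop corresponds to a distance ratio of 10^(5.0/20) for a point source.
r₂ = 7.2·10^((69−64)/20) = 7.2·10^(5.0/20) = 12.80 m.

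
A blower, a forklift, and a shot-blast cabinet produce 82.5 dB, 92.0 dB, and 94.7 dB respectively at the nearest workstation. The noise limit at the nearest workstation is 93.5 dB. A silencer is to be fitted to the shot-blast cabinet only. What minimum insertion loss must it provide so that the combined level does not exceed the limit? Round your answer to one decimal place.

Fixed contribution from the other sources: Σ 10^(L/10) = 10^(82.5/10) + 10^(92.0/10) = 1.763e+09 (92.46 dB).
The limit corresponds to 10^(93.5/10) = 2.239e+09; subtracting the fixed part leaves 4.760e+08 for the shot-blast cabinet, i.e. 86.78 dB.
Required insertion loss = 94.7 − 86.78 = 7.92 dB.

7.9 dB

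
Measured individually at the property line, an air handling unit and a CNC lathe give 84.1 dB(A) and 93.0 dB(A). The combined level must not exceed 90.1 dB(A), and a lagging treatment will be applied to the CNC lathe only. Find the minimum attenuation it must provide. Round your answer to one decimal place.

Everything except the CNC lathe sums to 10^(84.1/10) = 2.570e+08 in linear terms, 84.10 dB(A).
To meet 90.1 dB(A) overall, the treated CNC lathe may contribute at most 10^(90.1/10) − 2.570e+08 = 7.663e+08, i.e. 88.84 dB(A).
Required insertion loss = 93.0 − 88.84 = 4.16 dB.

4.2 dB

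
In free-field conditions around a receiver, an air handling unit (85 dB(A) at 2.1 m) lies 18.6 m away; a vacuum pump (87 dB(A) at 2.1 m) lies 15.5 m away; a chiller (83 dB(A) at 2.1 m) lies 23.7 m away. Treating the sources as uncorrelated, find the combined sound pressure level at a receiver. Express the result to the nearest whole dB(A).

72 dB(A)

Apply inverse-square spreading to bring every level to the receiver, then sum 10^(L/10).
air handling unit: 85 − 20·log₁₀(18.6/2.1) = 85 − 18.95 = 66.05 dB(A).
vacuum pump: 87 − 20·log₁₀(15.5/2.1) = 87 − 17.36 = 69.64 dB(A).
chiller: 83 − 20·log₁₀(23.7/2.1) = 83 − 21.05 = 61.95 dB(A).
Σ 10^(L/10) = 1.480e+07 → L_total = 10·log₁₀(1.480e+07) = 71.70 dB(A).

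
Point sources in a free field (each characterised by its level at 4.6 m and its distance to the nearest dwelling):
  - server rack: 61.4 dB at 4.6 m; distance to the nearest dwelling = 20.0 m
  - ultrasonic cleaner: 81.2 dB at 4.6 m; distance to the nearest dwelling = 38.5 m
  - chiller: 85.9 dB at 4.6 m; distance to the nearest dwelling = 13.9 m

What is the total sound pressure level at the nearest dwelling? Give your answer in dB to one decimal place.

First find each source's level at the receiver (point-source: −20·log₁₀(r/r_ref)), then combine on an intensity basis.
server rack: 61.4 − 20·log₁₀(20.0/4.6) = 61.4 − 12.77 = 48.63 dB.
ultrasonic cleaner: 81.2 − 20·log₁₀(38.5/4.6) = 81.2 − 18.45 = 62.75 dB.
chiller: 85.9 − 20·log₁₀(13.9/4.6) = 85.9 − 9.61 = 76.29 dB.
Σ 10^(L/10) = 4.456e+07 → L_total = 10·log₁₀(4.456e+07) = 76.49 dB.

76.5 dB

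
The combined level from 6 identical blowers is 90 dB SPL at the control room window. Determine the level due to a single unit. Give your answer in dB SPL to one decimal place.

82.2 dB SPL

For N identical incoherent sources L_total = L₁ + 10·log₁₀ N, so L₁ = 90 − 10·log₁₀(6) = 90 − 7.782.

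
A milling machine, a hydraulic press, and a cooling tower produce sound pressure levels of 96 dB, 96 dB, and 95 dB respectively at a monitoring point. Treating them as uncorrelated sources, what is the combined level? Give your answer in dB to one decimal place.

100.5 dB

For uncorrelated sources the intensities add, so convert each level to linear form, sum, and take 10·log₁₀ of the total.
Σ 10^(L/10) = 10^(96/10) + 10^(96/10) + 10^(95/10) = 1.112e+10.
L_total = 10·log₁₀(1.112e+10) = 100.46 dB.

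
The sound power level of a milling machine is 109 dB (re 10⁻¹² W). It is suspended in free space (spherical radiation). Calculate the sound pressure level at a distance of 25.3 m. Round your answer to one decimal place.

L_p = L_w − 10·log₁₀(4π·r²) with r = 25.3 m.
4π·r² = 8044 m², 10·log₁₀ of that is 39.055 dB.
L_p = 109 − 39.055 = 69.95 dB.

69.9 dB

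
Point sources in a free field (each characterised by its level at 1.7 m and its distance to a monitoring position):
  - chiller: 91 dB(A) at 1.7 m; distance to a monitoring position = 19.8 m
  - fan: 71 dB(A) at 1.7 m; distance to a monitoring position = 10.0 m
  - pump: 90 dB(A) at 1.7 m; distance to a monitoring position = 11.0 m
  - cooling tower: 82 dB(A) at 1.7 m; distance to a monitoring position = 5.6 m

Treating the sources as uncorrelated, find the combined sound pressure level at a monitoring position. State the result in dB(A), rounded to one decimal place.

76.8 dB(A)

Propagate each source to the receiver with L = L_ref − 20·log₁₀(r/r_ref), then add intensities.
chiller: 91 − 20·log₁₀(19.8/1.7) = 91 − 21.32 = 69.68 dB(A).
fan: 71 − 20·log₁₀(10.0/1.7) = 71 − 15.39 = 55.61 dB(A).
pump: 90 − 20·log₁₀(11.0/1.7) = 90 − 16.22 = 73.78 dB(A).
cooling tower: 82 − 20·log₁₀(5.6/1.7) = 82 − 10.35 = 71.65 dB(A).
Σ 10^(L/10) = 4.813e+07 → L_total = 10·log₁₀(4.813e+07) = 76.82 dB(A).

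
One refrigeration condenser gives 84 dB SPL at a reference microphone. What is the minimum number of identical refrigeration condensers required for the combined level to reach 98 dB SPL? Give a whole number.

26

N identical sources give L₁ + 10·log₁₀ N, so require 10·log₁₀ N ≥ 98 − 84 = 14.0 dB.
N ≥ 10^(14.0/10) = 25.119, so N = 26.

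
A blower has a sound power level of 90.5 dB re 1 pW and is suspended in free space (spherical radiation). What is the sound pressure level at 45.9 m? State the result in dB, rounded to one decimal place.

Free-field spherical radiation: L_p = L_w − 10·log₁₀(4π·r²), r = 45.9 m.
4π·r² = 2.647e+04 m², 10·log₁₀ of that is 44.228 dB.
L_p = 90.5 − 44.228 = 46.27 dB.

46.3 dB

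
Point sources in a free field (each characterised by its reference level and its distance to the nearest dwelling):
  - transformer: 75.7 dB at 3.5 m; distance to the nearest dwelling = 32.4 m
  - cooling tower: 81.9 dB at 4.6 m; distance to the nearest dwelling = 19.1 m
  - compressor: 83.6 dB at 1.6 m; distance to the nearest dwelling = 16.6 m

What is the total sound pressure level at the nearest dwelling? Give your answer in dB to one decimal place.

First find each source's level at the receiver (point-source: −20·log₁₀(r/r_ref)), then combine on an intensity basis.
transformer: 75.7 − 20·log₁₀(32.4/3.5) = 75.7 − 19.33 = 56.37 dB.
cooling tower: 81.9 − 20·log₁₀(19.1/4.6) = 81.9 − 12.37 = 69.53 dB.
compressor: 83.6 − 20·log₁₀(16.6/1.6) = 83.6 − 20.32 = 63.28 dB.
Σ 10^(L/10) = 1.155e+07 → L_total = 10·log₁₀(1.155e+07) = 70.62 dB.

70.6 dB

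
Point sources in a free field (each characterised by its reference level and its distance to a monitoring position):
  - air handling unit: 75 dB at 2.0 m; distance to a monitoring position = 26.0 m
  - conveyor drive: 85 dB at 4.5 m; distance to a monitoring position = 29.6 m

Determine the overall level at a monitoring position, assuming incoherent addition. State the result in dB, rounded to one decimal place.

Propagate each source to the receiver with L = L_ref − 20·log₁₀(r/r_ref), then add intensities.
air handling unit: 75 − 20·log₁₀(26.0/2.0) = 75 − 22.28 = 52.72 dB.
conveyor drive: 85 − 20·log₁₀(29.6/4.5) = 85 − 16.36 = 68.64 dB.
Σ 10^(L/10) = 7.496e+06 → L_total = 10·log₁₀(7.496e+06) = 68.75 dB.

68.7 dB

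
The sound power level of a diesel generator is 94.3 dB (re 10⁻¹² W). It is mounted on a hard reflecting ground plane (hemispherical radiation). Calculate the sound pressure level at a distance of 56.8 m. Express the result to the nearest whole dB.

The power spreads over a hemisphere of area 2π·r², so L_p = L_w − 10·log₁₀(2π·r²).
2π·r² = 2.027e+04 m², 10·log₁₀ of that is 43.069 dB.
L_p = 94.3 − 43.069 = 51.23 dB.

51 dB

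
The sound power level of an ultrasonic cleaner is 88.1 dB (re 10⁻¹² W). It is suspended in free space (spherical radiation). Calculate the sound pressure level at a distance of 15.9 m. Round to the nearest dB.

53 dB

Free-field spherical radiation: L_p = L_w − 10·log₁₀(4π·r²), r = 15.9 m.
4π·r² = 3177 m², 10·log₁₀ of that is 35.020 dB.
L_p = 88.1 − 35.020 = 53.08 dB.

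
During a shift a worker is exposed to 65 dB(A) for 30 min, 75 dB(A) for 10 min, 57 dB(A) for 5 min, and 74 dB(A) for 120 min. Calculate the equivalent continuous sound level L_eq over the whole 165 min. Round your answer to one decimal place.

73.2 dB(A)

The energy average is taken in the linear domain: L_eq = 10·log₁₀[(Σ tᵢ·10^(Lᵢ/10))/T], T = 165 min.
Σ tᵢ·10^(Lᵢ/10) = 30·10^(65/10) + 10·10^(75/10) + 5·10^(57/10) + 120·10^(74/10) = 3.428e+09.
L_eq = 10·log₁₀(3.428e+09/165) = 73.18 dB(A).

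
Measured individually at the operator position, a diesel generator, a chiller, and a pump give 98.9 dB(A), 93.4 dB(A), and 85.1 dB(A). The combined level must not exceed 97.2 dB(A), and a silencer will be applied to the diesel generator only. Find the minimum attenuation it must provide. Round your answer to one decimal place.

4.5 dB

Everything except the diesel generator sums to 10^(93.4/10) + 10^(85.1/10) = 2.511e+09 in linear terms, 94.00 dB(A).
To meet 97.2 dB(A) overall, the treated diesel generator may contribute at most 10^(97.2/10) − 2.511e+09 = 2.737e+09, i.e. 94.37 dB(A).
So the diesel generator must be reduced from 98.9 to 94.37 dB(A): IL = 4.53 dB.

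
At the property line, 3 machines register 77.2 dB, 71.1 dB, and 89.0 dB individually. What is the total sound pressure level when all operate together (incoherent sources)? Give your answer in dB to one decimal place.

89.3 dB

Incoherent sources combine by intensity addition: L_total = 10·log₁₀(Σ 10^(L_i/10)).
Σ 10^(L/10) = 10^(77.2/10) + 10^(71.1/10) + 10^(89.0/10) = 8.597e+08.
L_total = 10·log₁₀(8.597e+08) = 89.34 dB.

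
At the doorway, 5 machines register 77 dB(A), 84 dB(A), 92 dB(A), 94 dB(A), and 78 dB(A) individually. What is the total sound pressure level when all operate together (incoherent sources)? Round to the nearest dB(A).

For uncorrelated sources the intensities add, so convert each level to linear form, sum, and take 10·log₁₀ of the total.
Σ 10^(L/10) = 10^(77/10) + 10^(84/10) + 10^(92/10) + 10^(94/10) + 10^(78/10) = 4.461e+09.
L_total = 10·log₁₀(4.461e+09) = 96.49 dB(A).

96 dB(A)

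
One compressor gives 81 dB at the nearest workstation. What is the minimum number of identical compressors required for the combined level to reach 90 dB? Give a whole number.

8

Need L₁ + 10·log₁₀ N ≥ 90, i.e. log₁₀ N ≥ 0.90.
N ≥ 10^(9.0/10) = 7.943, so N = 8.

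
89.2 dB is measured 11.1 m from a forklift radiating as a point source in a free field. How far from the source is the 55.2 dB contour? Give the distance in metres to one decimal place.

556.3 m

For a point source L₁ − L₂ = 20·log₁₀(r₂/r₁), so r₂ = r₁·10^((L₁−L₂)/20).
r₂ = 11.1·10^((89.2−55.2)/20) = 11.1·10^(34.0/20) = 556.32 m.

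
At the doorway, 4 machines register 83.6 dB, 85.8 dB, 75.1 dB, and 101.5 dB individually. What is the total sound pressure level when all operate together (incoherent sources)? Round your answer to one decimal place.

Incoherent sources combine by intensity addition: L_total = 10·log₁₀(Σ 10^(L_i/10)).
Σ 10^(L/10) = 10^(83.6/10) + 10^(85.8/10) + 10^(75.1/10) + 10^(101.5/10) = 1.477e+10.
L_total = 10·log₁₀(1.477e+10) = 101.69 dB.

101.7 dB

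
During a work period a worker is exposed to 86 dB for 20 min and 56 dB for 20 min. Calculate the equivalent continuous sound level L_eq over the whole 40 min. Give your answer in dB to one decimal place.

The energy average is taken in the linear domain: L_eq = 10·log₁₀[(Σ tᵢ·10^(Lᵢ/10))/T], T = 40 min.
Σ tᵢ·10^(Lᵢ/10) = 20·10^(86/10) + 20·10^(56/10) = 7.970e+09.
L_eq = 10·log₁₀(7.970e+09/40) = 82.99 dB.

83.0 dB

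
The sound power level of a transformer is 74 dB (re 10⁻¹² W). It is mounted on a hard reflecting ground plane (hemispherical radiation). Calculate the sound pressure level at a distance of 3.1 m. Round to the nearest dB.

The power spreads over a hemisphere of area 2π·r², so L_p = L_w − 10·log₁₀(2π·r²).
2π·r² = 60.38 m², 10·log₁₀ of that is 17.809 dB.
L_p = 74 − 17.809 = 56.19 dB.

56 dB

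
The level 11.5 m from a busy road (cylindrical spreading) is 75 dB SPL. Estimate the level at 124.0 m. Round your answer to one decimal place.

64.7 dB SPL

For a line source, L₂ = L₁ − 10·log₁₀(r₂/r₁).
L₂ = 75 − 10·log₁₀(124.0/11.5) = 75 − 10.327 = 64.67 dB SPL.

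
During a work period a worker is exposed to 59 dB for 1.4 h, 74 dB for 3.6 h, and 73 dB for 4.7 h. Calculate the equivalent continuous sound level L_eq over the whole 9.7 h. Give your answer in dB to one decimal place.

72.8 dB

L_eq = 10·log₁₀[(1/T)·Σ tᵢ·10^(Lᵢ/10)] with T = 9.7 h.
Σ tᵢ·10^(Lᵢ/10) = 1.4·10^(59/10) + 3.6·10^(74/10) + 4.7·10^(73/10) = 1.853e+08.
L_eq = 10·log₁₀(1.853e+08/9.7) = 72.81 dB.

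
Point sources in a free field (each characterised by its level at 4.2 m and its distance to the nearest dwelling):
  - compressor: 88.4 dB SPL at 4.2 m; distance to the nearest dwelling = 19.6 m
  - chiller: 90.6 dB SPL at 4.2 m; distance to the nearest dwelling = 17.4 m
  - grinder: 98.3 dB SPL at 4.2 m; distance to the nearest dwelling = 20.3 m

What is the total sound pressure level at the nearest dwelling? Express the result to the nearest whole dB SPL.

86 dB SPL

Propagate each source to the receiver with L = L_ref − 20·log₁₀(r/r_ref), then add intensities.
compressor: 88.4 − 20·log₁₀(19.6/4.2) = 88.4 − 13.38 = 75.02 dB SPL.
chiller: 90.6 − 20·log₁₀(17.4/4.2) = 90.6 − 12.35 = 78.25 dB SPL.
grinder: 98.3 − 20·log₁₀(20.3/4.2) = 98.3 − 13.68 = 84.62 dB SPL.
Σ 10^(L/10) = 3.881e+08 → L_total = 10·log₁₀(3.881e+08) = 85.89 dB SPL.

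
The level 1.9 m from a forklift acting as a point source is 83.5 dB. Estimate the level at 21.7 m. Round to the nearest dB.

Spherical spreading from a point source gives a 20·log₁₀(r₂/r₁) drop.
L₂ = 83.5 − 20·log₁₀(21.7/1.9) = 83.5 − 21.154 = 62.35 dB.

62 dB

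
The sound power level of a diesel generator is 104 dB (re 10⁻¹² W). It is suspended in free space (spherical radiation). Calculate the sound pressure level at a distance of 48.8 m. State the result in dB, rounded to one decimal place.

59.2 dB

Free-field spherical radiation: L_p = L_w − 10·log₁₀(4π·r²), r = 48.8 m.
4π·r² = 2.993e+04 m², 10·log₁₀ of that is 44.760 dB.
L_p = 104 − 44.760 = 59.24 dB.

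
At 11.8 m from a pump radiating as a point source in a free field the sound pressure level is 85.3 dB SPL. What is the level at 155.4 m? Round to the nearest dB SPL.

63 dB SPL

Spherical spreading from a point source gives a 20·log₁₀(r₂/r₁) drop.
L₂ = 85.3 − 20·log₁₀(155.4/11.8) = 85.3 − 22.391 = 62.91 dB SPL.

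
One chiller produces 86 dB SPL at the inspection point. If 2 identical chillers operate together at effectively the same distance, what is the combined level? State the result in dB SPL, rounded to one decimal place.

N identical incoherent sources raise the level by 10·log₁₀ N.
L_total = 86 + 10·log₁₀(2) = 86 + 3.010 = 89.01 dB SPL.

89.0 dB SPL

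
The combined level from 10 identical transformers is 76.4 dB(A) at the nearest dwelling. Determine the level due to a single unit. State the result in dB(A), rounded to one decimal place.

Dividing the total intensity by 10 lowers the level by 10·log₁₀ 10 = 10.000 dB: L₁ = 76.4 − 10.000.

66.4 dB(A)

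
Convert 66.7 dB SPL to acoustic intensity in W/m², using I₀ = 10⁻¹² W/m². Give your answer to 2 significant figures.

4.7e-06 W/m²

I = I₀·10^(L/10) = 10⁻¹² × 10^(66.7/10) = 10^(-5.330).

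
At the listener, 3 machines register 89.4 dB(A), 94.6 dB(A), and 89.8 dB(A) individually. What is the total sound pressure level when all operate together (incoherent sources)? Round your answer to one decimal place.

Incoherent sources combine by intensity addition: L_total = 10·log₁₀(Σ 10^(L_i/10)).
Σ 10^(L/10) = 10^(89.4/10) + 10^(94.6/10) + 10^(89.8/10) = 4.710e+09.
L_total = 10·log₁₀(4.710e+09) = 96.73 dB(A).

96.7 dB(A)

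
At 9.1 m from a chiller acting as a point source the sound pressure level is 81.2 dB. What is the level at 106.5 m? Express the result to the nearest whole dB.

Point-source attenuation: ΔL = 20·log₁₀(r₂/r₁) = 20·log₁₀(106.5/9.1) = 21.366 dB.
L₂ = 81.2 − 20·log₁₀(106.5/9.1) = 81.2 − 21.366 = 59.83 dB.

60 dB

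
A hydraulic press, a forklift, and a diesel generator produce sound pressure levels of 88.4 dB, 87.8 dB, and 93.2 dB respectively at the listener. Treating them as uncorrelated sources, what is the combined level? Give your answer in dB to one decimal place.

95.3 dB

For uncorrelated sources the intensities add, so convert each level to linear form, sum, and take 10·log₁₀ of the total.
Σ 10^(L/10) = 10^(88.4/10) + 10^(87.8/10) + 10^(93.2/10) = 3.384e+09.
L_total = 10·log₁₀(3.384e+09) = 95.29 dB.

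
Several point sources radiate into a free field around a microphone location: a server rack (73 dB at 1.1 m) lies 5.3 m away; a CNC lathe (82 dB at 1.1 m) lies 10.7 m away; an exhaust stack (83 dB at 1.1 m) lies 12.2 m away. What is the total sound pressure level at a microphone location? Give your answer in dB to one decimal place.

Apply inverse-square spreading to bring every level to the receiver, then sum 10^(L/10).
server rack: 73 − 20·log₁₀(5.3/1.1) = 73 − 13.66 = 59.34 dB.
CNC lathe: 82 − 20·log₁₀(10.7/1.1) = 82 − 19.76 = 62.24 dB.
exhaust stack: 83 − 20·log₁₀(12.2/1.1) = 83 − 20.90 = 62.10 dB.
Σ 10^(L/10) = 4.157e+06 → L_total = 10·log₁₀(4.157e+06) = 66.19 dB.

66.2 dB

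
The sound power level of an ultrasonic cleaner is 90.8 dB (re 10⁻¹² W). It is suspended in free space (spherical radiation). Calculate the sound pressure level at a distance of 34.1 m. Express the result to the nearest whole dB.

The power spreads over a sphere of area 4π·r², so L_p = L_w − 10·log₁₀(4π·r²).
4π·r² = 1.461e+04 m², 10·log₁₀ of that is 41.647 dB.
L_p = 90.8 − 41.647 = 49.15 dB.

49 dB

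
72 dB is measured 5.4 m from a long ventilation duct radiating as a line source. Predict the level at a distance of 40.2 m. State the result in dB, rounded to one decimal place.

For a line source, L₂ = L₁ − 10·log₁₀(r₂/r₁).
L₂ = 72 − 10·log₁₀(40.2/5.4) = 72 − 8.718 = 63.28 dB.

63.3 dB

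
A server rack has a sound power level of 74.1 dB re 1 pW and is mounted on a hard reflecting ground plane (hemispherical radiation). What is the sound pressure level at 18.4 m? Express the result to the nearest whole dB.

41 dB

L_p = L_w − 10·log₁₀(2π·r²) with r = 18.4 m.
2π·r² = 2127 m², 10·log₁₀ of that is 33.278 dB.
L_p = 74.1 − 33.278 = 40.82 dB.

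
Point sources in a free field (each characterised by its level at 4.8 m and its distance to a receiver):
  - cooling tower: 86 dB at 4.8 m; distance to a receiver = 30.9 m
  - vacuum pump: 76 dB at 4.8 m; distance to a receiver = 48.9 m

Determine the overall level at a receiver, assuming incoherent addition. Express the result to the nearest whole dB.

First find each source's level at the receiver (point-source: −20·log₁₀(r/r_ref)), then combine on an intensity basis.
cooling tower: 86 − 20·log₁₀(30.9/4.8) = 86 − 16.17 = 69.83 dB.
vacuum pump: 76 − 20·log₁₀(48.9/4.8) = 76 − 20.16 = 55.84 dB.
Σ 10^(L/10) = 9.990e+06 → L_total = 10·log₁₀(9.990e+06) = 70.00 dB.

70 dB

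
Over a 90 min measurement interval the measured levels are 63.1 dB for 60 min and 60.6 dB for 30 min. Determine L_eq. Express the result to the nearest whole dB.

The energy average is taken in the linear domain: L_eq = 10·log₁₀[(Σ tᵢ·10^(Lᵢ/10))/T], T = 90 min.
Σ tᵢ·10^(Lᵢ/10) = 60·10^(63.1/10) + 30·10^(60.6/10) = 1.569e+08.
L_eq = 10·log₁₀(1.569e+08/90) = 62.42 dB.

62 dB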